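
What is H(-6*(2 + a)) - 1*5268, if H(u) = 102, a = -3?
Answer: -5166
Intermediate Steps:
H(-6*(2 + a)) - 1*5268 = 102 - 1*5268 = 102 - 5268 = -5166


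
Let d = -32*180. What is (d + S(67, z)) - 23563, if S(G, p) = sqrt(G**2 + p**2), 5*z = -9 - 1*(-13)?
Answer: -29323 + sqrt(112241)/5 ≈ -29256.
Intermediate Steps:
z = 4/5 (z = (-9 - 1*(-13))/5 = (-9 + 13)/5 = (1/5)*4 = 4/5 ≈ 0.80000)
d = -5760
(d + S(67, z)) - 23563 = (-5760 + sqrt(67**2 + (4/5)**2)) - 23563 = (-5760 + sqrt(4489 + 16/25)) - 23563 = (-5760 + sqrt(112241/25)) - 23563 = (-5760 + sqrt(112241)/5) - 23563 = -29323 + sqrt(112241)/5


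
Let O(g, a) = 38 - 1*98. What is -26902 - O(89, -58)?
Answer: -26842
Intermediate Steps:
O(g, a) = -60 (O(g, a) = 38 - 98 = -60)
-26902 - O(89, -58) = -26902 - 1*(-60) = -26902 + 60 = -26842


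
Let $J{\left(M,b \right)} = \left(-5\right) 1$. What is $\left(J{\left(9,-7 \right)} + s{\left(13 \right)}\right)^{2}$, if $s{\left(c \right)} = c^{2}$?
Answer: $26896$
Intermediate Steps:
$J{\left(M,b \right)} = -5$
$\left(J{\left(9,-7 \right)} + s{\left(13 \right)}\right)^{2} = \left(-5 + 13^{2}\right)^{2} = \left(-5 + 169\right)^{2} = 164^{2} = 26896$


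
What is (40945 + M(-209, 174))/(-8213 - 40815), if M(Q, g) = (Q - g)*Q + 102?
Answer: -60547/24514 ≈ -2.4699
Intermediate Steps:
M(Q, g) = 102 + Q*(Q - g) (M(Q, g) = Q*(Q - g) + 102 = 102 + Q*(Q - g))
(40945 + M(-209, 174))/(-8213 - 40815) = (40945 + (102 + (-209)**2 - 1*(-209)*174))/(-8213 - 40815) = (40945 + (102 + 43681 + 36366))/(-49028) = (40945 + 80149)*(-1/49028) = 121094*(-1/49028) = -60547/24514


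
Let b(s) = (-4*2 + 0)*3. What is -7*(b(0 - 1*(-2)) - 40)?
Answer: 448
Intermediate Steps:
b(s) = -24 (b(s) = (-8 + 0)*3 = -8*3 = -24)
-7*(b(0 - 1*(-2)) - 40) = -7*(-24 - 40) = -7*(-64) = 448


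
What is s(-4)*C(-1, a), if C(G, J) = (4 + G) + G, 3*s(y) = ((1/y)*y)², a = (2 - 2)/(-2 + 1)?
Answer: ⅔ ≈ 0.66667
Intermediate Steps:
a = 0 (a = 0/(-1) = 0*(-1) = 0)
s(y) = ⅓ (s(y) = ((1/y)*y)²/3 = (y/y)²/3 = (⅓)*1² = (⅓)*1 = ⅓)
C(G, J) = 4 + 2*G
s(-4)*C(-1, a) = (4 + 2*(-1))/3 = (4 - 2)/3 = (⅓)*2 = ⅔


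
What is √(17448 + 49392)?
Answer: 2*√16710 ≈ 258.53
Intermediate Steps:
√(17448 + 49392) = √66840 = 2*√16710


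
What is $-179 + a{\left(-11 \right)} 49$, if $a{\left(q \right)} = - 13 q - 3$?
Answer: $6681$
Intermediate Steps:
$a{\left(q \right)} = -3 - 13 q$
$-179 + a{\left(-11 \right)} 49 = -179 + \left(-3 - -143\right) 49 = -179 + \left(-3 + 143\right) 49 = -179 + 140 \cdot 49 = -179 + 6860 = 6681$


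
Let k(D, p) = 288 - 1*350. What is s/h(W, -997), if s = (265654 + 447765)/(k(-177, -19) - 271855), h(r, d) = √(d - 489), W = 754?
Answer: 713419*I*√1486/404068662 ≈ 0.068061*I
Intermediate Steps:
h(r, d) = √(-489 + d)
k(D, p) = -62 (k(D, p) = 288 - 350 = -62)
s = -713419/271917 (s = (265654 + 447765)/(-62 - 271855) = 713419/(-271917) = 713419*(-1/271917) = -713419/271917 ≈ -2.6237)
s/h(W, -997) = -713419/(271917*√(-489 - 997)) = -713419*(-I*√1486/1486)/271917 = -(-713419)*I*√1486/404068662 = 713419*I*√1486/404068662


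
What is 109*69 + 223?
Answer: 7744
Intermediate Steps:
109*69 + 223 = 7521 + 223 = 7744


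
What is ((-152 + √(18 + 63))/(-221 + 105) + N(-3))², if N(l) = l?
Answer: 42025/13456 ≈ 3.1231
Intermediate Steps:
((-152 + √(18 + 63))/(-221 + 105) + N(-3))² = ((-152 + √(18 + 63))/(-221 + 105) - 3)² = ((-152 + √81)/(-116) - 3)² = ((-152 + 9)*(-1/116) - 3)² = (-143*(-1/116) - 3)² = (143/116 - 3)² = (-205/116)² = 42025/13456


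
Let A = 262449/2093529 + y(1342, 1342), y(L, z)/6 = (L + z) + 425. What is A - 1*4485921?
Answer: -3117450917598/697843 ≈ -4.4673e+6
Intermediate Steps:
y(L, z) = 2550 + 6*L + 6*z (y(L, z) = 6*((L + z) + 425) = 6*(425 + L + z) = 2550 + 6*L + 6*z)
A = 13017650805/697843 (A = 262449/2093529 + (2550 + 6*1342 + 6*1342) = 262449*(1/2093529) + (2550 + 8052 + 8052) = 87483/697843 + 18654 = 13017650805/697843 ≈ 18654.)
A - 1*4485921 = 13017650805/697843 - 1*4485921 = 13017650805/697843 - 4485921 = -3117450917598/697843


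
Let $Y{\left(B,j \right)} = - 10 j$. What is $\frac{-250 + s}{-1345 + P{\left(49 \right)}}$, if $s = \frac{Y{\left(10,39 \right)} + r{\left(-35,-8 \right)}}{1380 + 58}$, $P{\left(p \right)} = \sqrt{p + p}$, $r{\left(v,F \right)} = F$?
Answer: $\frac{242031405}{1300618513} + \frac{1259643 \sqrt{2}}{1300618513} \approx 0.18746$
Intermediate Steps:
$P{\left(p \right)} = \sqrt{2} \sqrt{p}$ ($P{\left(p \right)} = \sqrt{2 p} = \sqrt{2} \sqrt{p}$)
$s = - \frac{199}{719}$ ($s = \frac{\left(-10\right) 39 - 8}{1380 + 58} = \frac{-390 - 8}{1438} = \left(-398\right) \frac{1}{1438} = - \frac{199}{719} \approx -0.27677$)
$\frac{-250 + s}{-1345 + P{\left(49 \right)}} = \frac{-250 - \frac{199}{719}}{-1345 + \sqrt{2} \sqrt{49}} = - \frac{179949}{719 \left(-1345 + \sqrt{2} \cdot 7\right)} = - \frac{179949}{719 \left(-1345 + 7 \sqrt{2}\right)}$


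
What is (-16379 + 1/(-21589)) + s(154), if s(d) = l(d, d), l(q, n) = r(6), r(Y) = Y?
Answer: -353476698/21589 ≈ -16373.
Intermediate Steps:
l(q, n) = 6
s(d) = 6
(-16379 + 1/(-21589)) + s(154) = (-16379 + 1/(-21589)) + 6 = (-16379 - 1/21589) + 6 = -353606232/21589 + 6 = -353476698/21589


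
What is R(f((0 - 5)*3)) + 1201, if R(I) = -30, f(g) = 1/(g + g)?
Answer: 1171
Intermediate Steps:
f(g) = 1/(2*g)
R(f((0 - 5)*3)) + 1201 = -30 + 1201 = 1171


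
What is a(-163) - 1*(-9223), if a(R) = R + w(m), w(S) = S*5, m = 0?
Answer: 9060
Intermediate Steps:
w(S) = 5*S
a(R) = R (a(R) = R + 5*0 = R + 0 = R)
a(-163) - 1*(-9223) = -163 - 1*(-9223) = -163 + 9223 = 9060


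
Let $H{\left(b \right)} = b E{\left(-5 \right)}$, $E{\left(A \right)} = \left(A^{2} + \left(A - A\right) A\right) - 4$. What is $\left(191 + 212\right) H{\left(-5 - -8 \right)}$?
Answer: $25389$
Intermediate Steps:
$E{\left(A \right)} = -4 + A^{2}$ ($E{\left(A \right)} = \left(A^{2} + 0 A\right) - 4 = \left(A^{2} + 0\right) - 4 = A^{2} - 4 = -4 + A^{2}$)
$H{\left(b \right)} = 21 b$ ($H{\left(b \right)} = b \left(-4 + \left(-5\right)^{2}\right) = b \left(-4 + 25\right) = b 21 = 21 b$)
$\left(191 + 212\right) H{\left(-5 - -8 \right)} = \left(191 + 212\right) 21 \left(-5 - -8\right) = 403 \cdot 21 \left(-5 + 8\right) = 403 \cdot 21 \cdot 3 = 403 \cdot 63 = 25389$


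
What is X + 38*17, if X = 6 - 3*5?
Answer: 637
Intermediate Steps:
X = -9 (X = 6 - 15 = -9)
X + 38*17 = -9 + 38*17 = -9 + 646 = 637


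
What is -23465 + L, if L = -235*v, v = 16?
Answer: -27225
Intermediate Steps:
L = -3760 (L = -235*16 = -3760)
-23465 + L = -23465 - 3760 = -27225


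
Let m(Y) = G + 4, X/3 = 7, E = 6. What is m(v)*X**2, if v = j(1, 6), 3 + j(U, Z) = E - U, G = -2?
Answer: 882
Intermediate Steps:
X = 21 (X = 3*7 = 21)
j(U, Z) = 3 - U (j(U, Z) = -3 + (6 - U) = 3 - U)
v = 2 (v = 3 - 1*1 = 3 - 1 = 2)
m(Y) = 2 (m(Y) = -2 + 4 = 2)
m(v)*X**2 = 2*21**2 = 2*441 = 882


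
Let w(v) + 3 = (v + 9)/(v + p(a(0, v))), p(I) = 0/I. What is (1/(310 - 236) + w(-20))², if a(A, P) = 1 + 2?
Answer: 3250809/547600 ≈ 5.9365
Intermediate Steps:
a(A, P) = 3
p(I) = 0
w(v) = -3 + (9 + v)/v (w(v) = -3 + (v + 9)/(v + 0) = -3 + (9 + v)/v)
(1/(310 - 236) + w(-20))² = (1/(310 - 236) + (-2 + 9/(-20)))² = (1/74 + (-2 + 9*(-1/20)))² = (1/74 + (-2 - 9/20))² = (1/74 - 49/20)² = (-1803/740)² = 3250809/547600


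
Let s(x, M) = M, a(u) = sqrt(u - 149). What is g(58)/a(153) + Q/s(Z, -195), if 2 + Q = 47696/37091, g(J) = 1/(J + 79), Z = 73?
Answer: 14489909/1981772130 ≈ 0.0073116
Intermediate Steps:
a(u) = sqrt(-149 + u)
g(J) = 1/(79 + J)
Q = -26486/37091 (Q = -2 + 47696/37091 = -26486/37091 ≈ -0.71408)
g(58)/a(153) + Q/s(Z, -195) = 1/((79 + 58)*(sqrt(-149 + 153))) - 26486/37091/(-195) = 1/(137*(sqrt(4))) - 26486/37091*(-1/195) = (1/137)/2 + 26486/7232745 = (1/137)*(1/2) + 26486/7232745 = 1/274 + 26486/7232745 = 14489909/1981772130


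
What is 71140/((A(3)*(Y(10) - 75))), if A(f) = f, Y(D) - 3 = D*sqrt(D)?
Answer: -213420/523 - 88925*sqrt(10)/1569 ≈ -587.29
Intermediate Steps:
Y(D) = 3 + D**(3/2) (Y(D) = 3 + D*sqrt(D) = 3 + D**(3/2))
71140/((A(3)*(Y(10) - 75))) = 71140/((3*((3 + 10**(3/2)) - 75))) = 71140/((3*((3 + 10*sqrt(10)) - 75))) = 71140/((3*(-72 + 10*sqrt(10)))) = 71140/(-216 + 30*sqrt(10))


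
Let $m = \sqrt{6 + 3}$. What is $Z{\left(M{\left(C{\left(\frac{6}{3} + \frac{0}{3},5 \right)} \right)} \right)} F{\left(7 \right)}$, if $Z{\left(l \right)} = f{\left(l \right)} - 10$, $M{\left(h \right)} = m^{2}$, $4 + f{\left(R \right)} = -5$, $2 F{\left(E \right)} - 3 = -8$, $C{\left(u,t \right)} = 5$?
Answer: $\frac{95}{2} \approx 47.5$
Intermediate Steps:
$F{\left(E \right)} = - \frac{5}{2}$ ($F{\left(E \right)} = \frac{3}{2} + \frac{1}{2} \left(-8\right) = \frac{3}{2} - 4 = - \frac{5}{2}$)
$f{\left(R \right)} = -9$ ($f{\left(R \right)} = -4 - 5 = -9$)
$m = 3$ ($m = \sqrt{9} = 3$)
$M{\left(h \right)} = 9$ ($M{\left(h \right)} = 3^{2} = 9$)
$Z{\left(l \right)} = -19$ ($Z{\left(l \right)} = -9 - 10 = -19$)
$Z{\left(M{\left(C{\left(\frac{6}{3} + \frac{0}{3},5 \right)} \right)} \right)} F{\left(7 \right)} = \left(-19\right) \left(- \frac{5}{2}\right) = \frac{95}{2}$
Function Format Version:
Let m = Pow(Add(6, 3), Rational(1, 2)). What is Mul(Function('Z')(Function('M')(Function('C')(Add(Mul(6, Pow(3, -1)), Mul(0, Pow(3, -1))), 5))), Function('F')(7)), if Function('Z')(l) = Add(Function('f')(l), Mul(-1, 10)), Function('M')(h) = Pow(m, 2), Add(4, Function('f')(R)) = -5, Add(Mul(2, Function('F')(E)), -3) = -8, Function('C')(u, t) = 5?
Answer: Rational(95, 2) ≈ 47.500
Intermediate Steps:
Function('F')(E) = Rational(-5, 2) (Function('F')(E) = Add(Rational(3, 2), Mul(Rational(1, 2), -8)) = Add(Rational(3, 2), -4) = Rational(-5, 2))
Function('f')(R) = -9 (Function('f')(R) = Add(-4, -5) = -9)
m = 3 (m = Pow(9, Rational(1, 2)) = 3)
Function('M')(h) = 9 (Function('M')(h) = Pow(3, 2) = 9)
Function('Z')(l) = -19 (Function('Z')(l) = Add(-9, Mul(-1, 10)) = Add(-9, -10) = -19)
Mul(Function('Z')(Function('M')(Function('C')(Add(Mul(6, Pow(3, -1)), Mul(0, Pow(3, -1))), 5))), Function('F')(7)) = Mul(-19, Rational(-5, 2)) = Rational(95, 2)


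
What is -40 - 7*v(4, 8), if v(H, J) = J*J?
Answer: -488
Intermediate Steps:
v(H, J) = J²
-40 - 7*v(4, 8) = -40 - 7*8² = -40 - 7*64 = -40 - 448 = -488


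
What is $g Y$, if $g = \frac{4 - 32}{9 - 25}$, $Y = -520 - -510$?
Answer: $- \frac{35}{2} \approx -17.5$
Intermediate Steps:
$Y = -10$ ($Y = -520 + 510 = -10$)
$g = \frac{7}{4}$ ($g = - \frac{28}{-16} = \left(-28\right) \left(- \frac{1}{16}\right) = \frac{7}{4} \approx 1.75$)
$g Y = \frac{7}{4} \left(-10\right) = - \frac{35}{2}$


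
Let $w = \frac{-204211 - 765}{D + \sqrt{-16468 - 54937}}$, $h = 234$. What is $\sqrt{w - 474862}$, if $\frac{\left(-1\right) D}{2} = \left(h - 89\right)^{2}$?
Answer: $\sqrt{2} \sqrt{\frac{9983871062 - 237431 i \sqrt{71405}}{-42050 + i \sqrt{71405}}} \approx 2.2475 \cdot 10^{-5} + 689.1 i$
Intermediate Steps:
$D = -42050$ ($D = - 2 \left(234 - 89\right)^{2} = - 2 \cdot 145^{2} = \left(-2\right) 21025 = -42050$)
$w = - \frac{204976}{-42050 + i \sqrt{71405}}$ ($w = \frac{-204211 - 765}{-42050 + \sqrt{-16468 - 54937}} = - \frac{204976}{-42050 + \sqrt{-71405}} = - \frac{204976}{-42050 + i \sqrt{71405}} \approx 4.8744 + 0.030975 i$)
$\sqrt{w - 474862} = \sqrt{\left(\frac{1723848160}{353654781} + \frac{204976 i \sqrt{71405}}{1768273905}\right) - 474862} = \sqrt{- \frac{167935492767062}{353654781} + \frac{204976 i \sqrt{71405}}{1768273905}}$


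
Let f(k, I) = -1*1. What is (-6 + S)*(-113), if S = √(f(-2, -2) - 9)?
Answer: 678 - 113*I*√10 ≈ 678.0 - 357.34*I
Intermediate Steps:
f(k, I) = -1
S = I*√10 (S = √(-1 - 9) = √(-10) = I*√10 ≈ 3.1623*I)
(-6 + S)*(-113) = (-6 + I*√10)*(-113) = 678 - 113*I*√10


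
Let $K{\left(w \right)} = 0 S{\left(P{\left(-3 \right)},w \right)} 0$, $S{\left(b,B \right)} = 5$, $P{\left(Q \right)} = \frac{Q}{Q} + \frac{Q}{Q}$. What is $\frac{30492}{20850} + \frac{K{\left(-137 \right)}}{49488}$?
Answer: $\frac{5082}{3475} \approx 1.4624$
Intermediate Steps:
$P{\left(Q \right)} = 2$ ($P{\left(Q \right)} = 1 + 1 = 2$)
$K{\left(w \right)} = 0$ ($K{\left(w \right)} = 0 \cdot 5 \cdot 0 = 0 \cdot 0 = 0$)
$\frac{30492}{20850} + \frac{K{\left(-137 \right)}}{49488} = \frac{30492}{20850} + \frac{0}{49488} = 30492 \cdot \frac{1}{20850} + 0 \cdot \frac{1}{49488} = \frac{5082}{3475} + 0 = \frac{5082}{3475}$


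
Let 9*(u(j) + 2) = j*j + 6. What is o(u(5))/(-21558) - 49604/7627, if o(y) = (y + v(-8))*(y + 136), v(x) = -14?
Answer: -85552295905/13318252146 ≈ -6.4237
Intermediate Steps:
u(j) = -4/3 + j²/9 (u(j) = -2 + (j*j + 6)/9 = -2 + (j² + 6)/9 = -2 + (6 + j²)/9 = -2 + (⅔ + j²/9) = -4/3 + j²/9)
o(y) = (-14 + y)*(136 + y) (o(y) = (y - 14)*(y + 136) = (-14 + y)*(136 + y))
o(u(5))/(-21558) - 49604/7627 = (-1904 + (-4/3 + (⅑)*5²)² + 122*(-4/3 + (⅑)*5²))/(-21558) - 49604/7627 = (-1904 + (-4/3 + (⅑)*25)² + 122*(-4/3 + (⅑)*25))*(-1/21558) - 49604*1/7627 = (-1904 + (-4/3 + 25/9)² + 122*(-4/3 + 25/9))*(-1/21558) - 49604/7627 = (-1904 + (13/9)² + 122*(13/9))*(-1/21558) - 49604/7627 = (-1904 + 169/81 + 1586/9)*(-1/21558) - 49604/7627 = -139781/81*(-1/21558) - 49604/7627 = 139781/1746198 - 49604/7627 = -85552295905/13318252146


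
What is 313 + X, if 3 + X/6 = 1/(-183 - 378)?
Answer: 55163/187 ≈ 294.99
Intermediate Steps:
X = -3368/187 (X = -18 + 6/(-183 - 378) = -18 + 6/(-561) = -18 + 6*(-1/561) = -18 - 2/187 = -3368/187 ≈ -18.011)
313 + X = 313 - 3368/187 = 55163/187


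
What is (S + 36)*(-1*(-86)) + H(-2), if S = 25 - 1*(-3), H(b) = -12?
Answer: 5492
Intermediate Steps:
S = 28 (S = 25 + 3 = 28)
(S + 36)*(-1*(-86)) + H(-2) = (28 + 36)*(-1*(-86)) - 12 = 64*86 - 12 = 5504 - 12 = 5492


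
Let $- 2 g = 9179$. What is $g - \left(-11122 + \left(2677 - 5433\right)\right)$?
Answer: $\frac{18577}{2} \approx 9288.5$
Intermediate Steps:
$g = - \frac{9179}{2}$ ($g = \left(- \frac{1}{2}\right) 9179 = - \frac{9179}{2} \approx -4589.5$)
$g - \left(-11122 + \left(2677 - 5433\right)\right) = - \frac{9179}{2} - \left(-11122 + \left(2677 - 5433\right)\right) = - \frac{9179}{2} - \left(-11122 - 2756\right) = - \frac{9179}{2} - -13878 = - \frac{9179}{2} + 13878 = \frac{18577}{2}$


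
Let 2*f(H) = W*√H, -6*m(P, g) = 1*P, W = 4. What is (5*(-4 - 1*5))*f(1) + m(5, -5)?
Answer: -545/6 ≈ -90.833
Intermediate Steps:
m(P, g) = -P/6
f(H) = 2*√H (f(H) = (4*√H)/2 = 2*√H)
(5*(-4 - 1*5))*f(1) + m(5, -5) = (5*(-4 - 1*5))*(2*√1) - ⅙*5 = (5*(-4 - 5))*(2*1) - ⅚ = (5*(-9))*2 - ⅚ = -45*2 - ⅚ = -90 - ⅚ = -545/6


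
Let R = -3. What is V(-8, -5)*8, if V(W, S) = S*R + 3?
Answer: 144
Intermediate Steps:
V(W, S) = 3 - 3*S (V(W, S) = S*(-3) + 3 = -3*S + 3 = 3 - 3*S)
V(-8, -5)*8 = (3 - 3*(-5))*8 = (3 + 15)*8 = 18*8 = 144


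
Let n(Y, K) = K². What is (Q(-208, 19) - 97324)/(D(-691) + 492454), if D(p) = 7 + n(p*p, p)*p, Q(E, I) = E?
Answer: 48766/164723455 ≈ 0.00029605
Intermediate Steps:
D(p) = 7 + p³ (D(p) = 7 + p²*p = 7 + p³)
(Q(-208, 19) - 97324)/(D(-691) + 492454) = (-208 - 97324)/((7 + (-691)³) + 492454) = -97532/((7 - 329939371) + 492454) = -97532/(-329939364 + 492454) = -97532/(-329446910) = -97532*(-1/329446910) = 48766/164723455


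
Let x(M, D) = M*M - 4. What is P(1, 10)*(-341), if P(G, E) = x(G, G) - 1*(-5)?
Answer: -682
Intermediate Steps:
x(M, D) = -4 + M**2 (x(M, D) = M**2 - 4 = -4 + M**2)
P(G, E) = 1 + G**2 (P(G, E) = (-4 + G**2) - 1*(-5) = (-4 + G**2) + 5 = 1 + G**2)
P(1, 10)*(-341) = (1 + 1**2)*(-341) = (1 + 1)*(-341) = 2*(-341) = -682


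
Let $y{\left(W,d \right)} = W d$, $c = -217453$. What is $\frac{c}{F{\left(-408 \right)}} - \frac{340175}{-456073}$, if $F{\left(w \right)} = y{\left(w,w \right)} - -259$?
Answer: $- \frac{42459445544}{76037858779} \approx -0.5584$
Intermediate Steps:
$F{\left(w \right)} = 259 + w^{2}$ ($F{\left(w \right)} = w w - -259 = w^{2} + 259 = 259 + w^{2}$)
$\frac{c}{F{\left(-408 \right)}} - \frac{340175}{-456073} = - \frac{217453}{259 + \left(-408\right)^{2}} - \frac{340175}{-456073} = - \frac{217453}{259 + 166464} - - \frac{340175}{456073} = - \frac{217453}{166723} + \frac{340175}{456073} = - \frac{42459445544}{76037858779}$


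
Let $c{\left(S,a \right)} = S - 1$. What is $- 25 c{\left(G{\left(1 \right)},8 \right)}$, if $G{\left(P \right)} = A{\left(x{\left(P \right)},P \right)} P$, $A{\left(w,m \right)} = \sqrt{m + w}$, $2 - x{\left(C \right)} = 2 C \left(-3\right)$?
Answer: $-50$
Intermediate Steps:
$x{\left(C \right)} = 2 + 6 C$ ($x{\left(C \right)} = 2 - 2 C \left(-3\right) = 2 - - 6 C = 2 + 6 C$)
$G{\left(P \right)} = P \sqrt{2 + 7 P}$ ($G{\left(P \right)} = \sqrt{P + \left(2 + 6 P\right)} P = \sqrt{2 + 7 P} P = P \sqrt{2 + 7 P}$)
$c{\left(S,a \right)} = -1 + S$
$- 25 c{\left(G{\left(1 \right)},8 \right)} = - 25 \left(-1 + 1 \sqrt{2 + 7 \cdot 1}\right) = - 25 \left(-1 + 1 \sqrt{2 + 7}\right) = - 25 \left(-1 + 1 \sqrt{9}\right) = - 25 \left(-1 + 1 \cdot 3\right) = - 25 \left(-1 + 3\right) = \left(-25\right) 2 = -50$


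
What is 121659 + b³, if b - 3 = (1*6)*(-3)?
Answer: 118284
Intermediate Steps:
b = -15 (b = 3 + (1*6)*(-3) = 3 + 6*(-3) = 3 - 18 = -15)
121659 + b³ = 121659 + (-15)³ = 121659 - 3375 = 118284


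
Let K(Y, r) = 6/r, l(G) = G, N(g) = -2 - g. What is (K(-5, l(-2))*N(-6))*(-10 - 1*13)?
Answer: 276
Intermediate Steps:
(K(-5, l(-2))*N(-6))*(-10 - 1*13) = ((6/(-2))*(-2 - 1*(-6)))*(-10 - 1*13) = ((6*(-½))*(-2 + 6))*(-10 - 13) = -3*4*(-23) = -12*(-23) = 276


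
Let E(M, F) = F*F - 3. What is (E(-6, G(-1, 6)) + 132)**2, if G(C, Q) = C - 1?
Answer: 17689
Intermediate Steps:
G(C, Q) = -1 + C
E(M, F) = -3 + F**2 (E(M, F) = F**2 - 3 = -3 + F**2)
(E(-6, G(-1, 6)) + 132)**2 = ((-3 + (-1 - 1)**2) + 132)**2 = ((-3 + (-2)**2) + 132)**2 = ((-3 + 4) + 132)**2 = (1 + 132)**2 = 133**2 = 17689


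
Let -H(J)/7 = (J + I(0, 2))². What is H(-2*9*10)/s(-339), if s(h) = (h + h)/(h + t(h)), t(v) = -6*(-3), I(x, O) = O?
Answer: -11865658/113 ≈ -1.0501e+5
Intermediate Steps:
t(v) = 18
s(h) = 2*h/(18 + h) (s(h) = (h + h)/(h + 18) = (2*h)/(18 + h) = 2*h/(18 + h))
H(J) = -7*(2 + J)² (H(J) = -7*(J + 2)² = -7*(2 + J)²)
H(-2*9*10)/s(-339) = (-7*(2 - 2*9*10)²)/((2*(-339)/(18 - 339))) = (-7*(2 - 18*10)²)/((2*(-339)/(-321))) = (-7*(2 - 180)²)/((2*(-339)*(-1/321))) = (-7*(-178)²)/(226/107) = -7*31684*(107/226) = -221788*107/226 = -11865658/113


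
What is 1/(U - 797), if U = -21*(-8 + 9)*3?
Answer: -1/860 ≈ -0.0011628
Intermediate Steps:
U = -63 (U = -21*1*3 = -21*3 = -63)
1/(U - 797) = 1/(-63 - 797) = 1/(-860) = -1/860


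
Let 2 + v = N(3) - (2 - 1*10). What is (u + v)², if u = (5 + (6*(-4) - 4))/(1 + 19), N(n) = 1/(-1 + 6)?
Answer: 10201/400 ≈ 25.503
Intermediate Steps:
N(n) = ⅕ (N(n) = 1/5 = ⅕)
v = 31/5 (v = -2 + (⅕ - (2 - 1*10)) = -2 + (⅕ - (2 - 10)) = -2 + (⅕ - 1*(-8)) = -2 + (⅕ + 8) = -2 + 41/5 = 31/5 ≈ 6.2000)
u = -23/20 (u = (5 + (-24 - 4))/20 = (5 - 28)*(1/20) = -23*1/20 = -23/20 ≈ -1.1500)
(u + v)² = (-23/20 + 31/5)² = (101/20)² = 10201/400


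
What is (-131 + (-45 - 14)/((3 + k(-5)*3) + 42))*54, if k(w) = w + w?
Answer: -36432/5 ≈ -7286.4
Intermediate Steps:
k(w) = 2*w
(-131 + (-45 - 14)/((3 + k(-5)*3) + 42))*54 = (-131 + (-45 - 14)/((3 + (2*(-5))*3) + 42))*54 = (-131 - 59/((3 - 10*3) + 42))*54 = (-131 - 59/((3 - 30) + 42))*54 = (-131 - 59/(-27 + 42))*54 = (-131 - 59/15)*54 = -2024/15*54 = -36432/5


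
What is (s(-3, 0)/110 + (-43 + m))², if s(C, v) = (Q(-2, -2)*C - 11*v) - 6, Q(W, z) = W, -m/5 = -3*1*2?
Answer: 169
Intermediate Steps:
m = 30 (m = -5*(-3*1)*2 = -(-15)*2 = -5*(-6) = 30)
s(C, v) = -6 - 11*v - 2*C (s(C, v) = (-2*C - 11*v) - 6 = (-11*v - 2*C) - 6 = -6 - 11*v - 2*C)
(s(-3, 0)/110 + (-43 + m))² = ((-6 - 11*0 - 2*(-3))/110 + (-43 + 30))² = ((-6 + 0 + 6)*(1/110) - 13)² = (0*(1/110) - 13)² = (0 - 13)² = (-13)² = 169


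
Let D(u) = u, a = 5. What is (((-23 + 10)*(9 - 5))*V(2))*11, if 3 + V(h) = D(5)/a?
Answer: 1144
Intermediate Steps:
V(h) = -2 (V(h) = -3 + 5/5 = -3 + 5*(1/5) = -3 + 1 = -2)
(((-23 + 10)*(9 - 5))*V(2))*11 = (((-23 + 10)*(9 - 5))*(-2))*11 = (-13*4*(-2))*11 = -52*(-2)*11 = 104*11 = 1144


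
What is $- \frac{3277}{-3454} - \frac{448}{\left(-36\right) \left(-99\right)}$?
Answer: $\frac{230269}{279774} \approx 0.82305$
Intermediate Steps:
$- \frac{3277}{-3454} - \frac{448}{\left(-36\right) \left(-99\right)} = \left(-3277\right) \left(- \frac{1}{3454}\right) - \frac{448}{3564} = \frac{3277}{3454} - \frac{112}{891} = \frac{230269}{279774}$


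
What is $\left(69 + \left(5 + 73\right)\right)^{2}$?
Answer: $21609$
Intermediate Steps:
$\left(69 + \left(5 + 73\right)\right)^{2} = \left(69 + 78\right)^{2} = 147^{2} = 21609$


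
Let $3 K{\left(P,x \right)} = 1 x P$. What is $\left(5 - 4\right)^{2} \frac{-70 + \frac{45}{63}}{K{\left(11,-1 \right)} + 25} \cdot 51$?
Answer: $- \frac{74205}{448} \approx -165.64$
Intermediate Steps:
$K{\left(P,x \right)} = \frac{P x}{3}$ ($K{\left(P,x \right)} = \frac{1 x P}{3} = \frac{x P}{3} = \frac{P x}{3}$)
$\left(5 - 4\right)^{2} \frac{-70 + \frac{45}{63}}{K{\left(11,-1 \right)} + 25} \cdot 51 = \left(5 - 4\right)^{2} \frac{-70 + \frac{45}{63}}{\frac{1}{3} \cdot 11 \left(-1\right) + 25} \cdot 51 = 1^{2} \frac{-70 + 45 \cdot \frac{1}{63}}{- \frac{11}{3} + 25} \cdot 51 = 1 \frac{-70 + \frac{5}{7}}{\frac{64}{3}} \cdot 51 = 1 \left(\left(- \frac{485}{7}\right) \frac{3}{64}\right) 51 = 1 \left(- \frac{1455}{448}\right) 51 = \left(- \frac{1455}{448}\right) 51 = - \frac{74205}{448}$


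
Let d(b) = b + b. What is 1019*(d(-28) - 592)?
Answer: -660312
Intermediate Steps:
d(b) = 2*b
1019*(d(-28) - 592) = 1019*(2*(-28) - 592) = 1019*(-56 - 592) = 1019*(-648) = -660312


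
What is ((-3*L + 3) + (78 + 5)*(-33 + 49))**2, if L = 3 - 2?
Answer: 1763584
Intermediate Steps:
L = 1
((-3*L + 3) + (78 + 5)*(-33 + 49))**2 = ((-3*1 + 3) + (78 + 5)*(-33 + 49))**2 = ((-3 + 3) + 83*16)**2 = (0 + 1328)**2 = 1328**2 = 1763584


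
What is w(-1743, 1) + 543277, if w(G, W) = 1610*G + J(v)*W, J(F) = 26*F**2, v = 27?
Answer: -2243999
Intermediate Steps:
w(G, W) = 1610*G + 18954*W (w(G, W) = 1610*G + (26*27**2)*W = 1610*G + (26*729)*W = 1610*G + 18954*W)
w(-1743, 1) + 543277 = (1610*(-1743) + 18954*1) + 543277 = (-2806230 + 18954) + 543277 = -2787276 + 543277 = -2243999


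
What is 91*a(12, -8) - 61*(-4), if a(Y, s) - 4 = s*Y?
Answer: -8128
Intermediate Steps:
a(Y, s) = 4 + Y*s (a(Y, s) = 4 + s*Y = 4 + Y*s)
91*a(12, -8) - 61*(-4) = 91*(4 + 12*(-8)) - 61*(-4) = 91*(4 - 96) + 244 = 91*(-92) + 244 = -8372 + 244 = -8128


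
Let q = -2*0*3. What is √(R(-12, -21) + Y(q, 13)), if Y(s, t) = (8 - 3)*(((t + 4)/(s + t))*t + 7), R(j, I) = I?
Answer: 3*√11 ≈ 9.9499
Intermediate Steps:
q = 0 (q = 0*3 = 0)
Y(s, t) = 35 + 5*t*(4 + t)/(s + t) (Y(s, t) = 5*(((4 + t)/(s + t))*t + 7) = 5*(t*(4 + t)/(s + t) + 7) = 5*(7 + t*(4 + t)/(s + t)) = 35 + 5*t*(4 + t)/(s + t))
√(R(-12, -21) + Y(q, 13)) = √(-21 + 5*(13² + 7*0 + 11*13)/(0 + 13)) = √(-21 + 5*(169 + 0 + 143)/13) = √(-21 + 5*(1/13)*312) = √(-21 + 120) = √99 = 3*√11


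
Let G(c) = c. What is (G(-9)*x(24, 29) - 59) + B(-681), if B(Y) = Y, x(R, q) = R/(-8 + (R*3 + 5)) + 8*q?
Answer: -65116/23 ≈ -2831.1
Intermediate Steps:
x(R, q) = 8*q + R/(-3 + 3*R) (x(R, q) = R/(-8 + (3*R + 5)) + 8*q = R/(-8 + (5 + 3*R)) + 8*q = R/(-3 + 3*R) + 8*q = 8*q + R/(-3 + 3*R))
(G(-9)*x(24, 29) - 59) + B(-681) = (-3*(24 - 24*29 + 24*24*29)/(-1 + 24) - 59) - 681 = (-3*(24 - 696 + 16704)/23 - 59) - 681 = (-3*16032/23 - 59) - 681 = (-9*5344/23 - 59) - 681 = (-48096/23 - 59) - 681 = -49453/23 - 681 = -65116/23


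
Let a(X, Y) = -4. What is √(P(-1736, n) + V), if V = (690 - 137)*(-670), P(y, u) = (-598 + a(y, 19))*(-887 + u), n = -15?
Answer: 111*√14 ≈ 415.32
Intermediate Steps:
P(y, u) = 533974 - 602*u (P(y, u) = (-598 - 4)*(-887 + u) = -602*(-887 + u) = 533974 - 602*u)
V = -370510 (V = 553*(-670) = -370510)
√(P(-1736, n) + V) = √((533974 - 602*(-15)) - 370510) = √((533974 + 9030) - 370510) = √(543004 - 370510) = √172494 = 111*√14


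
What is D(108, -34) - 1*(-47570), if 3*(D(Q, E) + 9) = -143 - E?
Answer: 142574/3 ≈ 47525.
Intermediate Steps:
D(Q, E) = -170/3 - E/3 (D(Q, E) = -9 + (-143 - E)/3 = -9 + (-143/3 - E/3) = -170/3 - E/3)
D(108, -34) - 1*(-47570) = (-170/3 - ⅓*(-34)) - 1*(-47570) = (-170/3 + 34/3) + 47570 = -136/3 + 47570 = 142574/3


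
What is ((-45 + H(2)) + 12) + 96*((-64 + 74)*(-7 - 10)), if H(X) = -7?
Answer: -16360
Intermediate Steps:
((-45 + H(2)) + 12) + 96*((-64 + 74)*(-7 - 10)) = ((-45 - 7) + 12) + 96*((-64 + 74)*(-7 - 10)) = (-52 + 12) + 96*(10*(-17)) = -40 + 96*(-170) = -40 - 16320 = -16360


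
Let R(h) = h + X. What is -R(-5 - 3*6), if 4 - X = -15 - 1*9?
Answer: -5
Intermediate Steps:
X = 28 (X = 4 - (-15 - 1*9) = 4 - (-15 - 9) = 4 - 1*(-24) = 4 + 24 = 28)
R(h) = 28 + h (R(h) = h + 28 = 28 + h)
-R(-5 - 3*6) = -(28 + (-5 - 3*6)) = -(28 + (-5 - 18)) = -(28 - 23) = -1*5 = -5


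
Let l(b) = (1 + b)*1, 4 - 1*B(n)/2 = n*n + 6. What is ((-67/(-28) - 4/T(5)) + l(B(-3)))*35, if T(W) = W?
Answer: -2717/4 ≈ -679.25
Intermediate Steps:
B(n) = -4 - 2*n² (B(n) = 8 - 2*(n*n + 6) = 8 - 2*(n² + 6) = 8 - 2*(6 + n²) = 8 + (-12 - 2*n²) = -4 - 2*n²)
l(b) = 1 + b
((-67/(-28) - 4/T(5)) + l(B(-3)))*35 = ((-67/(-28) - 4/5) + (1 + (-4 - 2*(-3)²)))*35 = ((-67*(-1/28) - 4*⅕) + (1 + (-4 - 2*9)))*35 = ((67/28 - ⅘) + (1 + (-4 - 18)))*35 = (223/140 + (1 - 22))*35 = (223/140 - 21)*35 = -2717/140*35 = -2717/4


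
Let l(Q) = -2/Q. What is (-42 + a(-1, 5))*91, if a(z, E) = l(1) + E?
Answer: -3549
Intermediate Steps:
a(z, E) = -2 + E (a(z, E) = -2/1 + E = -2*1 + E = -2 + E)
(-42 + a(-1, 5))*91 = (-42 + (-2 + 5))*91 = (-42 + 3)*91 = -39*91 = -3549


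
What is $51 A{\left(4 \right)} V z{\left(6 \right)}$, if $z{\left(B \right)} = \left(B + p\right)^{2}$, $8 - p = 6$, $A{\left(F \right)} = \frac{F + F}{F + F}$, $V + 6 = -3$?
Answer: $-29376$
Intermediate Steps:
$V = -9$ ($V = -6 - 3 = -9$)
$A{\left(F \right)} = 1$ ($A{\left(F \right)} = \frac{2 F}{2 F} = 2 F \frac{1}{2 F} = 1$)
$p = 2$ ($p = 8 - 6 = 2$)
$z{\left(B \right)} = \left(2 + B\right)^{2}$ ($z{\left(B \right)} = \left(B + 2\right)^{2} = \left(2 + B\right)^{2}$)
$51 A{\left(4 \right)} V z{\left(6 \right)} = 51 \cdot 1 \left(-9\right) \left(2 + 6\right)^{2} = 51 \left(- 9 \cdot 8^{2}\right) = 51 \left(\left(-9\right) 64\right) = 51 \left(-576\right) = -29376$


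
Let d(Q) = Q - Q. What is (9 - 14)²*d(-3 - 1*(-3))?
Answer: 0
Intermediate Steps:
d(Q) = 0
(9 - 14)²*d(-3 - 1*(-3)) = (9 - 14)²*0 = (-5)²*0 = 25*0 = 0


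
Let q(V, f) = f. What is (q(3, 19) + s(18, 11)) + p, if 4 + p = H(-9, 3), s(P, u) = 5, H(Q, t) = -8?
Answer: 12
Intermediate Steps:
p = -12 (p = -4 - 8 = -12)
(q(3, 19) + s(18, 11)) + p = (19 + 5) - 12 = 24 - 12 = 12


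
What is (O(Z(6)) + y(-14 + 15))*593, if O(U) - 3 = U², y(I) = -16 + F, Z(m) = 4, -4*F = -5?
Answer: 10081/4 ≈ 2520.3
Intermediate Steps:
F = 5/4 (F = -¼*(-5) = 5/4 ≈ 1.2500)
y(I) = -59/4 (y(I) = -16 + 5/4 = -59/4)
O(U) = 3 + U²
(O(Z(6)) + y(-14 + 15))*593 = ((3 + 4²) - 59/4)*593 = ((3 + 16) - 59/4)*593 = (19 - 59/4)*593 = (17/4)*593 = 10081/4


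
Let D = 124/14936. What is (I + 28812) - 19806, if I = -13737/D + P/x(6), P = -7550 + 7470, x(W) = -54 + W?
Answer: -153044161/93 ≈ -1.6456e+6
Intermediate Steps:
D = 31/3734 (D = 124*(1/14936) = 31/3734 ≈ 0.0083021)
P = -80
I = -153881719/93 (I = -13737/31/3734 - 80/(-54 + 6) = -13737*3734/31 - 80/(-48) = -51293958/31 - 80*(-1/48) = -51293958/31 + 5/3 = -153881719/93 ≈ -1.6546e+6)
(I + 28812) - 19806 = (-153881719/93 + 28812) - 19806 = -151202203/93 - 19806 = -153044161/93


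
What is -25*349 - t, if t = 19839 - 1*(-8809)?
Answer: -37373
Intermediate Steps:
t = 28648 (t = 19839 + 8809 = 28648)
-25*349 - t = -25*349 - 1*28648 = -8725 - 28648 = -37373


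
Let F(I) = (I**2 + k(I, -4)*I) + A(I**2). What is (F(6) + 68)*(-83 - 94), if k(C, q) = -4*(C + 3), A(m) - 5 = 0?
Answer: 18939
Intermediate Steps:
A(m) = 5 (A(m) = 5 + 0 = 5)
k(C, q) = -12 - 4*C (k(C, q) = -4*(3 + C) = -12 - 4*C)
F(I) = 5 + I**2 + I*(-12 - 4*I) (F(I) = (I**2 + (-12 - 4*I)*I) + 5 = (I**2 + I*(-12 - 4*I)) + 5 = 5 + I**2 + I*(-12 - 4*I))
(F(6) + 68)*(-83 - 94) = ((5 - 12*6 - 3*6**2) + 68)*(-83 - 94) = ((5 - 72 - 3*36) + 68)*(-177) = ((5 - 72 - 108) + 68)*(-177) = (-175 + 68)*(-177) = -107*(-177) = 18939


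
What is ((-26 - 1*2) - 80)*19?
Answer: -2052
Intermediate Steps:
((-26 - 1*2) - 80)*19 = ((-26 - 2) - 80)*19 = (-28 - 80)*19 = -108*19 = -2052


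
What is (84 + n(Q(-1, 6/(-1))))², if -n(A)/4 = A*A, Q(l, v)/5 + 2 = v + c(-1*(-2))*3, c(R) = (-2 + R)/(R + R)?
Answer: 39891856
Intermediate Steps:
c(R) = (-2 + R)/(2*R) (c(R) = (-2 + R)/((2*R)) = (-2 + R)*(1/(2*R)) = (-2 + R)/(2*R))
Q(l, v) = -10 + 5*v (Q(l, v) = -10 + 5*(v + ((-2 - 1*(-2))/(2*((-1*(-2)))))*3) = -10 + 5*(v + ((½)*(-2 + 2)/2)*3) = -10 + 5*(v + ((½)*(½)*0)*3) = -10 + 5*(v + 0*3) = -10 + 5*(v + 0) = -10 + 5*v)
n(A) = -4*A² (n(A) = -4*A*A = -4*A²)
(84 + n(Q(-1, 6/(-1))))² = (84 - 4*(-10 + 5*(6/(-1)))²)² = (84 - 4*(-10 + 5*(6*(-1)))²)² = (84 - 4*(-10 + 5*(-6))²)² = (84 - 4*(-10 - 30)²)² = (84 - 4*(-40)²)² = (84 - 4*1600)² = (84 - 6400)² = (-6316)² = 39891856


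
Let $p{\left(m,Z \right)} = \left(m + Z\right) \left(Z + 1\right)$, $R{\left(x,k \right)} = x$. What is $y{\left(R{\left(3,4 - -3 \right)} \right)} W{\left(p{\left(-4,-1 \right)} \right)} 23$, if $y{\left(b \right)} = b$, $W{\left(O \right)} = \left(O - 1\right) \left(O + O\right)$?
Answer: $0$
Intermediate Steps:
$p{\left(m,Z \right)} = \left(1 + Z\right) \left(Z + m\right)$ ($p{\left(m,Z \right)} = \left(Z + m\right) \left(1 + Z\right) = \left(1 + Z\right) \left(Z + m\right)$)
$W{\left(O \right)} = 2 O \left(-1 + O\right)$ ($W{\left(O \right)} = \left(-1 + O\right) 2 O = 2 O \left(-1 + O\right)$)
$y{\left(R{\left(3,4 - -3 \right)} \right)} W{\left(p{\left(-4,-1 \right)} \right)} 23 = 3 \cdot 2 \left(-1 - 4 + \left(-1\right)^{2} - -4\right) \left(-1 - \left(1 - 1\right)\right) 23 = 3 \cdot 2 \left(-1 - 4 + 1 + 4\right) \left(-1 + \left(-1 - 4 + 1 + 4\right)\right) 23 = 3 \cdot 2 \cdot 0 \left(-1 + 0\right) 23 = 3 \cdot 2 \cdot 0 \left(-1\right) 23 = 3 \cdot 0 \cdot 23 = 0 \cdot 23 = 0$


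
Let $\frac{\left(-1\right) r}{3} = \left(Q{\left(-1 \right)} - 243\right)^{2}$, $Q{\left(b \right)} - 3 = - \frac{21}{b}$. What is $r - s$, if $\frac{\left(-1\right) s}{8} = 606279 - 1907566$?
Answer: $-10554179$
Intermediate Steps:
$Q{\left(b \right)} = 3 - \frac{21}{b}$
$r = -143883$ ($r = - 3 \left(\left(3 - \frac{21}{-1}\right) - 243\right)^{2} = - 3 \left(\left(3 - -21\right) - 243\right)^{2} = - 3 \left(\left(3 + 21\right) - 243\right)^{2} = - 3 \left(24 - 243\right)^{2} = - 3 \left(-219\right)^{2} = \left(-3\right) 47961 = -143883$)
$s = 10410296$ ($s = - 8 \left(606279 - 1907566\right) = \left(-8\right) \left(-1301287\right) = 10410296$)
$r - s = -143883 - 10410296 = -10554179$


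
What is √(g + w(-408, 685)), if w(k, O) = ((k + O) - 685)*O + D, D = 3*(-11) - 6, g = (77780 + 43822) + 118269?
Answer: 4*I*√2478 ≈ 199.12*I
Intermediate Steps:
g = 239871 (g = 121602 + 118269 = 239871)
D = -39 (D = -33 - 6 = -39)
w(k, O) = -39 + O*(-685 + O + k) (w(k, O) = ((k + O) - 685)*O - 39 = ((O + k) - 685)*O - 39 = (-685 + O + k)*O - 39 = O*(-685 + O + k) - 39 = -39 + O*(-685 + O + k))
√(g + w(-408, 685)) = √(239871 + (-39 + 685² - 685*685 + 685*(-408))) = √(239871 + (-39 + 469225 - 469225 - 279480)) = √(239871 - 279519) = √(-39648) = 4*I*√2478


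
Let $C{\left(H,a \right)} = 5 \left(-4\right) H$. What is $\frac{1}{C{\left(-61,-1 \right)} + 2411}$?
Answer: $\frac{1}{3631} \approx 0.00027541$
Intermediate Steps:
$C{\left(H,a \right)} = - 20 H$
$\frac{1}{C{\left(-61,-1 \right)} + 2411} = \frac{1}{\left(-20\right) \left(-61\right) + 2411} = \frac{1}{1220 + 2411} = \frac{1}{3631}$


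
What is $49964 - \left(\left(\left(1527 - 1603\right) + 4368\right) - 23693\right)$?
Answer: $69365$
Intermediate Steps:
$49964 - \left(\left(\left(1527 - 1603\right) + 4368\right) - 23693\right) = 49964 - \left(\left(-76 + 4368\right) - 23693\right) = 49964 - \left(4292 - 23693\right) = 49964 - -19401 = 49964 + 19401 = 69365$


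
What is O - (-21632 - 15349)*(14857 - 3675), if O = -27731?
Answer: 413493811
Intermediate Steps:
O - (-21632 - 15349)*(14857 - 3675) = -27731 - (-21632 - 15349)*(14857 - 3675) = -27731 - (-36981)*11182 = -27731 - 1*(-413521542) = -27731 + 413521542 = 413493811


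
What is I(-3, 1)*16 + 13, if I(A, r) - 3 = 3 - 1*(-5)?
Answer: 189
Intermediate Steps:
I(A, r) = 11 (I(A, r) = 3 + (3 - 1*(-5)) = 3 + (3 + 5) = 3 + 8 = 11)
I(-3, 1)*16 + 13 = 11*16 + 13 = 176 + 13 = 189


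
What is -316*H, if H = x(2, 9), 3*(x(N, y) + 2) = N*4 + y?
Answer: -3476/3 ≈ -1158.7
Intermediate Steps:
x(N, y) = -2 + y/3 + 4*N/3 (x(N, y) = -2 + (N*4 + y)/3 = -2 + (4*N + y)/3 = -2 + (y + 4*N)/3 = -2 + (y/3 + 4*N/3) = -2 + y/3 + 4*N/3)
H = 11/3 (H = -2 + (⅓)*9 + (4/3)*2 = -2 + 3 + 8/3 = 11/3 ≈ 3.6667)
-316*H = -316*11/3 = -3476/3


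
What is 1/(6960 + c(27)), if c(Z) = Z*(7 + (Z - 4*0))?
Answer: 1/7878 ≈ 0.00012694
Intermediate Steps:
c(Z) = Z*(7 + Z) (c(Z) = Z*(7 + (Z + 0)) = Z*(7 + Z))
1/(6960 + c(27)) = 1/(6960 + 27*(7 + 27)) = 1/(6960 + 27*34) = 1/(6960 + 918) = 1/7878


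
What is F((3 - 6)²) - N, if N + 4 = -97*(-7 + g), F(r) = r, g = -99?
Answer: -10269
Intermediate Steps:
N = 10278 (N = -4 - 97*(-7 - 99) = -4 - 97*(-106) = -4 + 10282 = 10278)
F((3 - 6)²) - N = (3 - 6)² - 1*10278 = (-3)² - 10278 = 9 - 10278 = -10269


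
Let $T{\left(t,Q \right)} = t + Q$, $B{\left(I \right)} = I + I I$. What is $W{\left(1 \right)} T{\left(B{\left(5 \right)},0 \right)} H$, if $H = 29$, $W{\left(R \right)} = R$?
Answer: $870$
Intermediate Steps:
$B{\left(I \right)} = I + I^{2}$
$T{\left(t,Q \right)} = Q + t$
$W{\left(1 \right)} T{\left(B{\left(5 \right)},0 \right)} H = 1 \left(0 + 5 \left(1 + 5\right)\right) 29 = 1 \left(0 + 5 \cdot 6\right) 29 = 1 \left(0 + 30\right) 29 = 1 \cdot 30 \cdot 29 = 30 \cdot 29 = 870$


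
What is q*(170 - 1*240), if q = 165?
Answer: -11550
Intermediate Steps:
q*(170 - 1*240) = 165*(170 - 1*240) = 165*(170 - 240) = 165*(-70) = -11550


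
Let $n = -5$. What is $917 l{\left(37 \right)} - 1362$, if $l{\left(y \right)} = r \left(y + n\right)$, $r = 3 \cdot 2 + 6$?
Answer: $350766$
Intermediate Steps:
$r = 12$ ($r = 6 + 6 = 12$)
$l{\left(y \right)} = -60 + 12 y$ ($l{\left(y \right)} = 12 \left(y - 5\right) = 12 \left(-5 + y\right) = -60 + 12 y$)
$917 l{\left(37 \right)} - 1362 = 917 \left(-60 + 12 \cdot 37\right) - 1362 = 917 \left(-60 + 444\right) - 1362 = 917 \cdot 384 - 1362 = 352128 - 1362 = 350766$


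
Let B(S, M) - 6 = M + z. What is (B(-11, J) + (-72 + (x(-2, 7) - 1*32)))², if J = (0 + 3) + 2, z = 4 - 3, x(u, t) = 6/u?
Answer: 9025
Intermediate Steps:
z = 1 (z = 4 - 1*3 = 4 - 3 = 1)
J = 5 (J = 3 + 2 = 5)
B(S, M) = 7 + M (B(S, M) = 6 + (M + 1) = 6 + (1 + M) = 7 + M)
(B(-11, J) + (-72 + (x(-2, 7) - 1*32)))² = ((7 + 5) + (-72 + (6/(-2) - 1*32)))² = (12 + (-72 + (6*(-½) - 32)))² = (12 + (-72 + (-3 - 32)))² = (12 + (-72 - 35))² = (12 - 107)² = (-95)² = 9025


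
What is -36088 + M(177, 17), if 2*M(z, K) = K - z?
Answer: -36168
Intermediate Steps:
M(z, K) = K/2 - z/2 (M(z, K) = (K - z)/2 = K/2 - z/2)
-36088 + M(177, 17) = -36088 + ((1/2)*17 - 1/2*177) = -36088 + (17/2 - 177/2) = -36088 - 80 = -36168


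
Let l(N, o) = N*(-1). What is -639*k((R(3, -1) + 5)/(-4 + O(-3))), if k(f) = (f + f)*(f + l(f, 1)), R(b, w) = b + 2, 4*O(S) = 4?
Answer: 0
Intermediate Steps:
O(S) = 1 (O(S) = (1/4)*4 = 1)
l(N, o) = -N
R(b, w) = 2 + b
k(f) = 0 (k(f) = (f + f)*(f - f) = (2*f)*0 = 0)
-639*k((R(3, -1) + 5)/(-4 + O(-3))) = -639*0 = 0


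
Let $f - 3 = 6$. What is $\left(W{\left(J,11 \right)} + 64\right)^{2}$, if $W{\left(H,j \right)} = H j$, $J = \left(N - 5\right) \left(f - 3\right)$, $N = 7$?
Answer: $38416$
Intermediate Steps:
$f = 9$ ($f = 3 + 6 = 9$)
$J = 12$ ($J = \left(7 - 5\right) \left(9 - 3\right) = 2 \cdot 6 = 12$)
$\left(W{\left(J,11 \right)} + 64\right)^{2} = \left(12 \cdot 11 + 64\right)^{2} = \left(132 + 64\right)^{2} = 196^{2} = 38416$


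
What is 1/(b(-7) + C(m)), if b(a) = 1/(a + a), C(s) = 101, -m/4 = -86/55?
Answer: 14/1413 ≈ 0.0099080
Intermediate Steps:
m = 344/55 (m = -(-344)/55 = -4*(-86/55) = 344/55 ≈ 6.2545)
b(a) = 1/(2*a)
1/(b(-7) + C(m)) = 1/((½)/(-7) + 101) = 1/((½)*(-⅐) + 101) = 1/(-1/14 + 101) = 1/(1413/14) = 14/1413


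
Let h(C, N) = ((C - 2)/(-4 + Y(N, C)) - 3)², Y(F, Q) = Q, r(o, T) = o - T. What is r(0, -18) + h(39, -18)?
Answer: 26674/1225 ≈ 21.775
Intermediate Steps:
h(C, N) = (-3 + (-2 + C)/(-4 + C))² (h(C, N) = ((C - 2)/(-4 + C) - 3)² = ((-2 + C)/(-4 + C) - 3)² = (-3 + (-2 + C)/(-4 + C))²)
r(0, -18) + h(39, -18) = (0 - 1*(-18)) + 4*(5 - 1*39)²/(-4 + 39)² = (0 + 18) + 4*(5 - 39)²/35² = 18 + 4*(1/1225)*(-34)² = 18 + 4*(1/1225)*1156 = 18 + 4624/1225 = 26674/1225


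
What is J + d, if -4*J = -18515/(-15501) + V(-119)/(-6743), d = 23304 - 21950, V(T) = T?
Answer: 141492798206/104523243 ≈ 1353.7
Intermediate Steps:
d = 1354
J = -31672816/104523243 (J = -(-18515/(-15501) - 119/(-6743))/4 = -(-18515*(-1/15501) - 119*(-1/6743))/4 = -(18515/15501 + 119/6743)/4 = -1/4*126691264/104523243 = -31672816/104523243 ≈ -0.30302)
J + d = -31672816/104523243 + 1354 = 141492798206/104523243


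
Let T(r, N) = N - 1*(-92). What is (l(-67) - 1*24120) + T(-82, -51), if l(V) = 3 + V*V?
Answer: -19587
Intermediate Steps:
T(r, N) = 92 + N (T(r, N) = N + 92 = 92 + N)
l(V) = 3 + V**2
(l(-67) - 1*24120) + T(-82, -51) = ((3 + (-67)**2) - 1*24120) + (92 - 51) = ((3 + 4489) - 24120) + 41 = (4492 - 24120) + 41 = -19628 + 41 = -19587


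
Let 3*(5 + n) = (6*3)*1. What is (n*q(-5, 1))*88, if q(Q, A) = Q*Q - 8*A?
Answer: 1496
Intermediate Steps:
q(Q, A) = Q² - 8*A
n = 1 (n = -5 + ((6*3)*1)/3 = -5 + (18*1)/3 = -5 + (⅓)*18 = -5 + 6 = 1)
(n*q(-5, 1))*88 = (1*((-5)² - 8*1))*88 = (1*(25 - 8))*88 = (1*17)*88 = 17*88 = 1496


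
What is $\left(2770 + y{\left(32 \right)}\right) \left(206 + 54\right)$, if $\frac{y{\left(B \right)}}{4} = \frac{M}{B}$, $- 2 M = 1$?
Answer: $\frac{2880735}{4} \approx 7.2018 \cdot 10^{5}$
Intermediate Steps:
$M = - \frac{1}{2}$ ($M = \left(- \frac{1}{2}\right) 1 = - \frac{1}{2} \approx -0.5$)
$y{\left(B \right)} = - \frac{2}{B}$ ($y{\left(B \right)} = 4 \left(- \frac{1}{2 B}\right) = - \frac{2}{B}$)
$\left(2770 + y{\left(32 \right)}\right) \left(206 + 54\right) = \left(2770 - \frac{2}{32}\right) \left(206 + 54\right) = \left(2770 - \frac{1}{16}\right) 260 = \frac{44319}{16} \cdot 260 = \frac{2880735}{4}$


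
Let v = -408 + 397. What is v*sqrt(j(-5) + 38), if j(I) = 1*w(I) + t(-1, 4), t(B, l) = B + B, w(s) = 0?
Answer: -66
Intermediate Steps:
t(B, l) = 2*B
v = -11
j(I) = -2 (j(I) = 1*0 + 2*(-1) = 0 - 2 = -2)
v*sqrt(j(-5) + 38) = -11*sqrt(-2 + 38) = -11*sqrt(36) = -11*6 = -66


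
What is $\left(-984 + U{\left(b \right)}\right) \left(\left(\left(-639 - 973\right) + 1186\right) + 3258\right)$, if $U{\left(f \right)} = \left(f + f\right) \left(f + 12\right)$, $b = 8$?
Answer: $-1880448$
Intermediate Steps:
$U{\left(f \right)} = 2 f \left(12 + f\right)$
$\left(-984 + U{\left(b \right)}\right) \left(\left(\left(-639 - 973\right) + 1186\right) + 3258\right) = \left(-984 + 2 \cdot 8 \left(12 + 8\right)\right) \left(\left(\left(-639 - 973\right) + 1186\right) + 3258\right) = \left(-984 + 2 \cdot 8 \cdot 20\right) \left(\left(-1612 + 1186\right) + 3258\right) = \left(-984 + 320\right) \left(-426 + 3258\right) = \left(-664\right) 2832 = -1880448$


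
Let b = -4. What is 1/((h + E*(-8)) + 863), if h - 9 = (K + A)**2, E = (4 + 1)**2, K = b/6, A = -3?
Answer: 9/6169 ≈ 0.0014589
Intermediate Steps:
K = -2/3 (K = -4/6 = -4*1/6 = -2/3 ≈ -0.66667)
E = 25 (E = 5**2 = 25)
h = 202/9 (h = 9 + (-2/3 - 3)**2 = 9 + (-11/3)**2 = 9 + 121/9 = 202/9 ≈ 22.444)
1/((h + E*(-8)) + 863) = 1/((202/9 + 25*(-8)) + 863) = 1/((202/9 - 200) + 863) = 1/(-1598/9 + 863) = 1/(6169/9) = 9/6169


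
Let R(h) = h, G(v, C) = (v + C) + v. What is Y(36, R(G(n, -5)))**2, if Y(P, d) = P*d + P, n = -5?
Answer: 254016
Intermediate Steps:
G(v, C) = C + 2*v (G(v, C) = (C + v) + v = C + 2*v)
Y(P, d) = P + P*d
Y(36, R(G(n, -5)))**2 = (36*(1 + (-5 + 2*(-5))))**2 = (36*(1 + (-5 - 10)))**2 = (36*(1 - 15))**2 = (36*(-14))**2 = (-504)**2 = 254016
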